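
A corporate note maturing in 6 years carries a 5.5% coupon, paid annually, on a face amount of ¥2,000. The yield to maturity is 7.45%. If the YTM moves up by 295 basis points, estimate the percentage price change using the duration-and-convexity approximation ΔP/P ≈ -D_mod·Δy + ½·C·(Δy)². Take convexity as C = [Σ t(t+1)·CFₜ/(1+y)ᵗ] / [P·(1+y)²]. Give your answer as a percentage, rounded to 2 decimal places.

-13.04%

With y = 0.0745:
  t   CF        PV=CF/(1+0.0745)^t    t·PV        t(t+1)·PV
  1       110.00       102.3732       102.3732         204.7464
  2       110.00        95.2752       190.5504         571.6512
  3       110.00        88.6693       266.0080       1,064.0320
  4       110.00        82.5215       330.0859       1,650.4296
  5       110.00        76.7999       383.9994       2,303.9966
  6     2,110.00     1,371.0205     8,226.1228      57,582.8594
  Σ                  1,816.6596     9,499.1397      63,377.7151
P = 1,816.6596; D_Mac = 5.22890 yrs; D_mod = 4.86636 yrs; C = 30.21692.
Duration effect: -4.86636 × (+0.0295) = -0.143558
Convexity effect: 0.5 × 30.21692 × (0.0295)² = +0.0131481
ΔP/P ≈ -0.143558 + 0.0131481 = -0.130410 = -13.0410%.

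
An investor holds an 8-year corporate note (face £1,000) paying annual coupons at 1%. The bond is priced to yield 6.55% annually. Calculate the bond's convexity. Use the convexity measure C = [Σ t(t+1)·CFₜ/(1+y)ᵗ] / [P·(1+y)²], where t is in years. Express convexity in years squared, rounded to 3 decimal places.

59.763

With y = 0.0655:
  t   CF        PV=CF/(1+0.0655)^t    t·PV        t(t+1)·PV
  1        10.00         9.3853         9.3853          18.7705
  2        10.00         8.8083        17.6166          52.8499
  3        10.00         8.2668        24.8005          99.2021
  4        10.00         7.7587        31.0346         155.1730
  5        10.00         7.2817        36.4085         218.4510
  6        10.00         6.8341        41.0044         287.0308
  7        10.00         6.4140        44.8977         359.1814
  8     1,010.00       607.9862     4,863.8898      43,775.0084
  Σ                    662.7350     5,069.0374      44,965.6672
P = 662.7350.
Convexity = Σ t(t+1)·PV / [P·(1+y)²] = 44,965.6672 / (662.7350 × 1.135290) = 59.76325.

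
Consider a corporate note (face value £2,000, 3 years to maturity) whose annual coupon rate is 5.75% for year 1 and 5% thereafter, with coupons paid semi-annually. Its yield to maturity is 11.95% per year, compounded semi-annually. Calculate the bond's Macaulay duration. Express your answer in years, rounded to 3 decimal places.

Periodic yield y = 0.05975. Discount each cash flow and weight by its period:
  t   CF        PV=CF/(1+0.05975)^t    t·PV
  1        57.50        54.2581        54.2581
  2        57.50        51.1989       102.3979
  3        50.00        42.0107       126.0320
  4        50.00        39.6421       158.5683
  5        50.00        37.4070       187.0350
  6     2,050.00     1,447.2158     8,683.2951
  Σ                  1,671.7326     9,311.5864
Price P = Σ PV = 1,671.7326.
Macaulay duration = Σ(t·PV) / P = 9,311.5864 / 1,671.7326 = 5.57002 half-year periods.
In years: 5.57002 / 2 = 2.78501 years.

2.785 years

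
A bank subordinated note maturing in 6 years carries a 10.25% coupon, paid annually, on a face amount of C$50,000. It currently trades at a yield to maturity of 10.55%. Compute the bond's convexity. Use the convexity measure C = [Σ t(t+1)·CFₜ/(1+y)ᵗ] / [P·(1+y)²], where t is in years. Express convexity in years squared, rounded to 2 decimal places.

With y = 0.1055:
  t   CF        PV=CF/(1+0.1055)^t    t·PV        t(t+1)·PV
  1     5,125.00     4,635.9114     4,635.9114       9,271.8227
  2     5,125.00     4,193.4974     8,386.9948      25,160.9843
  3     5,125.00     3,793.3038    11,379.9115      45,519.6459
  4     5,125.00     3,431.3015    13,725.2061      68,626.0303
  5     5,125.00     3,103.8458    15,519.2289      93,115.3736
  6    55,125.00    30,199.2475   181,195.4848   1,268,368.3938
  Σ                 49,357.1073   234,842.7374   1,510,062.2505
P = 49,357.1073.
Convexity = Σ t(t+1)·PV / [P·(1+y)²] = 1,510,062.2505 / (49,357.1073 × 1.222130) = 25.03385.

25.03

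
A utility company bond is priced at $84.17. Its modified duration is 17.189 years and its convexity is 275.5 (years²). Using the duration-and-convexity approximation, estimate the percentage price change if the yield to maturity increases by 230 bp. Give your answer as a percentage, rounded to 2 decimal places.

-32.25%

Duration effect: -D_mod·Δy = -17.189 × (+0.023) = -0.395347
Convexity effect: ½·C·(Δy)² = 0.5 × 275.5 × (0.023)² = +0.07286975
ΔP/P ≈ -0.395347 + 0.07286975 = -0.32247725
= -32.247725%.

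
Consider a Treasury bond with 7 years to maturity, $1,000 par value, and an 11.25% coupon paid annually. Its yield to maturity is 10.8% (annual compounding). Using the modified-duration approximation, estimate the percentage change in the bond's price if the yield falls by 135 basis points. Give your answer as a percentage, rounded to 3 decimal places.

Periodic yield y = 0.108. Modified duration first:
  t   CF        PV=CF/(1+0.108)^t    t·PV
  1       112.50       101.5343       101.5343
  2       112.50        91.6375       183.2749
  3       112.50        82.7053       248.1158
  4       112.50        74.6438       298.5750
  5       112.50        67.3680       336.8401
  6       112.50        60.8015       364.8087
  7     1,112.50       542.6524     3,798.5665
  Σ                  1,021.3426     5,331.7154
P = 1,021.3426; D_Mac = 5.22030 yrs; D_mod = 5.22030/(1+0.108) = 4.71146 yrs.
ΔP/P ≈ -D_mod · Δy = -4.71146 × (-0.0135) = +0.063605 = +6.3605%.

+6.360%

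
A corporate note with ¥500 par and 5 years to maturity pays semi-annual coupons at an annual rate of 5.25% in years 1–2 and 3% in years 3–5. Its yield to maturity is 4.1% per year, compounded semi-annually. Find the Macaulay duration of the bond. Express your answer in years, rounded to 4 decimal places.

Periodic yield y = 0.0205. Discount each cash flow and weight by its period:
  t   CF        PV=CF/(1+0.0205)^t    t·PV
  1       13.125        12.8613        12.8613
  2       13.125        12.6030        25.2060
  3       13.125        12.3498        37.0494
  4       13.125        12.1017        48.4069
  5        7.500         6.7764        33.8818
  6        7.500         6.6402        39.8414
  7        7.500         6.5068        45.5479
  8        7.500         6.3761        51.0090
  9        7.500         6.2480        56.2324
  10     507.500       414.2914     4,142.9144
  Σ                    496.7549     4,492.9505
Price P = Σ PV = 496.7549.
Macaulay duration = Σ(t·PV) / P = 4,492.9505 / 496.7549 = 9.04460 half-year periods.
In years: 9.04460 / 2 = 4.52230 years.

4.5223 years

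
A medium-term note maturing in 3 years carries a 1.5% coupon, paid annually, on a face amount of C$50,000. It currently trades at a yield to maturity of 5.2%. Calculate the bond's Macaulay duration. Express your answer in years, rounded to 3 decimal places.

2.953 years

Periodic yield y = 0.052. Discount each cash flow and weight by its year:
  t   CF        PV=CF/(1+0.052)^t    t·PV
  1       750.00       712.9278       712.9278
  2       750.00       677.6880     1,355.3760
  3    50,750.00    43,590.1965   130,770.5896
  Σ                 44,980.8123   132,838.8933
Price P = Σ PV = 44,980.8123.
Macaulay duration = Σ(t·PV) / P = 132,838.8933 / 44,980.8123 = 2.95323 years.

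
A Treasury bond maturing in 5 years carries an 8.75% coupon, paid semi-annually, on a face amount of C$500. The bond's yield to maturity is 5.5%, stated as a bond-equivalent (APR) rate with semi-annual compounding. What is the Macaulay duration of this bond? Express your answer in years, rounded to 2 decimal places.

4.22 years

Periodic yield y = 0.0275. Discount each cash flow and weight by its period:
  t   CF        PV=CF/(1+0.0275)^t    t·PV
  1       21.875        21.2895        21.2895
  2       21.875        20.7197        41.4395
  3       21.875        20.1652        60.4956
  4       21.875        19.6255        78.5020
  5       21.875        19.1002        95.5012
  6       21.875        18.5890       111.5343
  7       21.875        18.0915       126.6407
  8       21.875        17.6073       140.8586
  9       21.875        17.1361       154.2248
  10     521.875       397.8764     3,978.7641
  Σ                    570.2006     4,809.2503
Price P = Σ PV = 570.2006.
Macaulay duration = Σ(t·PV) / P = 4,809.2503 / 570.2006 = 8.43431 half-year periods.
In years: 8.43431 / 2 = 4.21716 years.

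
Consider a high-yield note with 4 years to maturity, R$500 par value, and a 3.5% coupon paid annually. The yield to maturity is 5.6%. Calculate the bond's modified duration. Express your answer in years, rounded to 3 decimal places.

3.592 years

Periodic yield y = 0.056. First find Macaulay duration:
  t   CF        PV=CF/(1+0.056)^t    t·PV
  1        17.50        16.5720        16.5720
  2        17.50        15.6932        31.3863
  3        17.50        14.8609        44.5828
  4       517.50       416.1546     1,664.6183
  Σ                    463.2806     1,757.1594
P = 463.2806; Macaulay duration = 1,757.1594 / 463.2806 = 3.79286 years.
Modified duration = D_Mac / (1 + y) = 3.79286 / 1.056 = 3.59173 years.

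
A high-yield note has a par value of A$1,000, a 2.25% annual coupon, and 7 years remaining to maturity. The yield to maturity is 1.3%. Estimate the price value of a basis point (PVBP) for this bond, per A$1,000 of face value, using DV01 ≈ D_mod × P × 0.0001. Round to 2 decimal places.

A$0.69

Periodic yield y = 0.013.
  t   CF        PV=CF/(1+0.013)^t    t·PV
  1        22.50        22.2113        22.2113
  2        22.50        21.9262        43.8524
  3        22.50        21.6448        64.9345
  4        22.50        21.3671        85.4682
  5        22.50        21.0929       105.4643
  6        22.50        20.8222       124.9330
  7     1,022.50       934.1082     6,538.7576
  Σ                  1,063.1726     6,985.6213
P = 1,063.1726; D_Mac = 6.57054 yrs; D_mod = 6.48622 yrs.
DV01 ≈ 6.48622 × 1,063.1726 × 0.0001 = 0.689597.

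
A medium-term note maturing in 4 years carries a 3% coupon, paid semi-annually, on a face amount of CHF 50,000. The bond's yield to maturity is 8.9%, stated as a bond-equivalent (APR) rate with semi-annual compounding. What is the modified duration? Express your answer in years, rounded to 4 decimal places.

Periodic yield y = 0.0445. First find Macaulay duration:
  t   CF        PV=CF/(1+0.0445)^t    t·PV
  1       750.00       718.0469       718.0469
  2       750.00       687.4552     1,374.9103
  3       750.00       658.1667     1,974.5002
  4       750.00       630.1261     2,520.5045
  5       750.00       603.2802     3,016.4008
  6       750.00       577.5779     3,465.4676
  7       750.00       552.9707     3,870.7952
  8    50,750.00    35,823.5394   286,588.3150
  Σ                 40,251.1632   303,528.9406
P = 40,251.1632; Macaulay duration = 303,528.9406 / 40,251.1632 = 7.54087 half-year periods = 3.77044 years.
Modified duration = D_Mac / (1 + y) = 3.77044 / 1.0445 = 3.60980 years.

3.6098 years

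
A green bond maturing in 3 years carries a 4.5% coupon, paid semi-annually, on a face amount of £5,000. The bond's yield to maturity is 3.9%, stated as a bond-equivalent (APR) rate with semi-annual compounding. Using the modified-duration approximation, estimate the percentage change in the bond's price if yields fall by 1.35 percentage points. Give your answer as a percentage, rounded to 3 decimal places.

Periodic yield y = 0.0195. Modified duration first:
  t   CF        PV=CF/(1+0.0195)^t    t·PV
  1       112.50       110.3482       110.3482
  2       112.50       108.2376       216.4752
  3       112.50       106.1673       318.5019
  4       112.50       104.1366       416.5466
  5       112.50       102.1448       510.7241
  6     5,112.50     4,553.1288    27,318.7731
  Σ                  5,084.1634    28,891.3691
P = 5,084.1634; D_Mac = 5.68262 half-year periods = 2.84131 yrs; D_mod = 2.84131/(1+0.0195) = 2.78696 yrs.
ΔP/P ≈ -D_mod · Δy = -2.78696 × (-0.0135) = +0.037624 = +3.7624%.

+3.762%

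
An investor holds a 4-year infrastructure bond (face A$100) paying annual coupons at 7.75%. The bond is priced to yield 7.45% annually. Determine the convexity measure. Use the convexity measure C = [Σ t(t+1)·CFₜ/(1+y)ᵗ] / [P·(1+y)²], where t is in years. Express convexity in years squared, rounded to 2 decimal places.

14.98

With y = 0.0745:
  t   CF        PV=CF/(1+0.0745)^t    t·PV        t(t+1)·PV
  1         7.75         7.2127         7.2127          14.4253
  2         7.75         6.7126        13.4251          40.2754
  3         7.75         6.2472        18.7415          74.9659
  4       107.75        80.8335       323.3342       1,616.6708
  Σ                    101.0059       362.7134       1,746.3374
P = 101.0059.
Convexity = Σ t(t+1)·PV / [P·(1+y)²] = 1,746.3374 / (101.0059 × 1.154550) = 14.97506.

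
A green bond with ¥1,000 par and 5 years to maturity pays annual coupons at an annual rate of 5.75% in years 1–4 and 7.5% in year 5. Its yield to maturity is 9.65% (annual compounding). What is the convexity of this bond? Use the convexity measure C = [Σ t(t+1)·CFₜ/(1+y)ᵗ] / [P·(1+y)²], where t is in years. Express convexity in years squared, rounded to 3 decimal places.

21.286

With y = 0.0965:
  t   CF        PV=CF/(1+0.0965)^t    t·PV        t(t+1)·PV
  1        57.50        52.4396        52.4396         104.8792
  2        57.50        47.8245        95.6490         286.9471
  3        57.50        43.6156       130.8468         523.3873
  4        57.50        39.7771       159.1085         795.5423
  5     1,075.00       678.2117     3,391.0586      20,346.3513
  Σ                    861.8685     3,829.1025      22,057.1072
P = 861.8685.
Convexity = Σ t(t+1)·PV / [P·(1+y)²] = 22,057.1072 / (861.8685 × 1.202312) = 21.28581.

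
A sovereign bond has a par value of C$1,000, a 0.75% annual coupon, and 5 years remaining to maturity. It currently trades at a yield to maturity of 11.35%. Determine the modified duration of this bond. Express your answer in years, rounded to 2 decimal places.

Periodic yield y = 0.1135. First find Macaulay duration:
  t   CF        PV=CF/(1+0.1135)^t    t·PV
  1         7.50         6.7355         6.7355
  2         7.50         6.0490        12.0979
  3         7.50         5.4324        16.2972
  4         7.50         4.8787        19.5146
  5     1,007.50       588.5643     2,942.8217
  Σ                    611.6599     2,997.4669
P = 611.6599; Macaulay duration = 2,997.4669 / 611.6599 = 4.90055 years.
Modified duration = D_Mac / (1 + y) = 4.90055 / 1.1135 = 4.40103 years.

4.40 years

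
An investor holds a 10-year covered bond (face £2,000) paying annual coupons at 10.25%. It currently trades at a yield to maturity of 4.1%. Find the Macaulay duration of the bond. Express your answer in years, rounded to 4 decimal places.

Periodic yield y = 0.041. Discount each cash flow and weight by its year:
  t   CF        PV=CF/(1+0.041)^t    t·PV
  1       205.00       196.9260       196.9260
  2       205.00       189.1701       378.3401
  3       205.00       181.7196       545.1587
  4       205.00       174.5625       698.2500
  5       205.00       167.6873       838.4366
  6       205.00       161.0829       966.4975
  7       205.00       154.7386     1,083.1704
  8       205.00       148.6442     1,189.1538
  9       205.00       142.7898     1,285.1085
  10    2,205.00     1,475.3712    14,753.7119
  Σ                  2,992.6923    21,934.7535
Price P = Σ PV = 2,992.6923.
Macaulay duration = Σ(t·PV) / P = 21,934.7535 / 2,992.6923 = 7.32944 years.

7.3294 years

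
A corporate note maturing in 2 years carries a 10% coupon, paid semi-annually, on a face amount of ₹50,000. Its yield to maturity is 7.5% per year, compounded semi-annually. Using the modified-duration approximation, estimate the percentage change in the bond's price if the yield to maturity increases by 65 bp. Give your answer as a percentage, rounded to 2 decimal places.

Periodic yield y = 0.0375. Modified duration first:
  t   CF        PV=CF/(1+0.0375)^t    t·PV
  1     2,500.00     2,409.6386     2,409.6386
  2     2,500.00     2,322.5432     4,645.0864
  3     2,500.00     2,238.5958     6,715.7875
  4    52,500.00    45,311.3375   181,245.3500
  Σ                 52,282.1151   195,015.8624
P = 52,282.1151; D_Mac = 3.73007 half-year periods = 1.86503 yrs; D_mod = 1.86503/(1+0.0375) = 1.79762 yrs.
ΔP/P ≈ -D_mod · Δy = -1.79762 × (+0.0065) = -0.011685 = -1.1685%.

-1.17%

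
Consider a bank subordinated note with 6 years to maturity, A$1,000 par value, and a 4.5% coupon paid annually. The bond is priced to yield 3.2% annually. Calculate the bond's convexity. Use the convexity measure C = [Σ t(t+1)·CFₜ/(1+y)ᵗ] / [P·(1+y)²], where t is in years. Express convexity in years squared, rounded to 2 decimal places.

With y = 0.032:
  t   CF        PV=CF/(1+0.032)^t    t·PV        t(t+1)·PV
  1        45.00        43.6047        43.6047          87.2093
  2        45.00        42.2526        84.5051         253.5154
  3        45.00        40.9424       122.8272         491.3089
  4        45.00        39.6729       158.6915         793.4576
  5        45.00        38.4427       192.2136       1,153.2814
  6     1,045.00       865.0438     5,190.2629      36,331.8403
  Σ                  1,069.9590     5,792.1050      39,110.6130
P = 1,069.9590.
Convexity = Σ t(t+1)·PV / [P·(1+y)²] = 39,110.6130 / (1,069.9590 × 1.065024) = 34.32164.

34.32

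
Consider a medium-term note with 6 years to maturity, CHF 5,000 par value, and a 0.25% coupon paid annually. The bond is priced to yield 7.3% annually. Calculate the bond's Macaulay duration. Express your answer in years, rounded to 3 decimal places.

5.952 years

Periodic yield y = 0.073. Discount each cash flow and weight by its year:
  t   CF        PV=CF/(1+0.073)^t    t·PV
  1        12.50        11.6496        11.6496
  2        12.50        10.8570        21.7140
  3        12.50        10.1184        30.3551
  4        12.50         9.4300        37.7200
  5        12.50         8.7884        43.9422
  6     5,012.50     3,284.4001    19,706.4005
  Σ                  3,335.2435    19,851.7813
Price P = Σ PV = 3,335.2435.
Macaulay duration = Σ(t·PV) / P = 19,851.7813 / 3,335.2435 = 5.95212 years.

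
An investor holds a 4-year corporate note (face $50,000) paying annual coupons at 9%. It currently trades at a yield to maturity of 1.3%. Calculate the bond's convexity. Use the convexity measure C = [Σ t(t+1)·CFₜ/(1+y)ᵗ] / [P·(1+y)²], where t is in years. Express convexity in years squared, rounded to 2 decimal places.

With y = 0.013:
  t   CF        PV=CF/(1+0.013)^t    t·PV        t(t+1)·PV
  1     4,500.00     4,442.2507     4,442.2507       8,884.5015
  2     4,500.00     4,385.2426     8,770.4852      26,311.4555
  3     4,500.00     4,328.9660    12,986.8981      51,947.5923
  4    54,500.00    51,755.7636   207,023.0546   1,035,115.2728
  Σ                 64,912.2230   233,222.6886   1,122,258.8221
P = 64,912.2230.
Convexity = Σ t(t+1)·PV / [P·(1+y)²] = 1,122,258.8221 / (64,912.2230 × 1.026169) = 16.84797.

16.85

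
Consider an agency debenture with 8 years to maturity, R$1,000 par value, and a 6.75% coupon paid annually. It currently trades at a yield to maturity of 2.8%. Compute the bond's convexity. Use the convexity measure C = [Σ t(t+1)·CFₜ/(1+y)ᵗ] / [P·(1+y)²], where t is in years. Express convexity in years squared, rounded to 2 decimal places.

52.78

With y = 0.028:
  t   CF        PV=CF/(1+0.028)^t    t·PV        t(t+1)·PV
  1        67.50        65.6615        65.6615         131.3230
  2        67.50        63.8730       127.7461         383.2382
  3        67.50        62.1333       186.3999         745.5996
  4        67.50        60.4410       241.7638       1,208.8191
  5        67.50        58.7947       293.9735       1,763.8411
  6        67.50        57.1933       343.1597       2,402.1182
  7        67.50        55.6355       389.4485       3,115.5878
  8     1,067.50       855.8999     6,847.1991      61,624.7915
  Σ                  1,279.6321     8,495.3521      71,375.3185
P = 1,279.6321.
Convexity = Σ t(t+1)·PV / [P·(1+y)²] = 71,375.3185 / (1,279.6321 × 1.056784) = 52.78089.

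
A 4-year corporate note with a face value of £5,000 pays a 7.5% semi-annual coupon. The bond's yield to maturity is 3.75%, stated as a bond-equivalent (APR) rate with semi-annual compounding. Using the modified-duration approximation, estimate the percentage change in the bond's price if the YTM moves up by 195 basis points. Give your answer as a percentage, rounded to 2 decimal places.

Periodic yield y = 0.01875. Modified duration first:
  t   CF        PV=CF/(1+0.01875)^t    t·PV
  1       187.50       184.0491       184.0491
  2       187.50       180.6617       361.3233
  3       187.50       177.3366       532.0098
  4       187.50       174.0727       696.2910
  5       187.50       170.8690       854.3448
  6       187.50       167.7241     1,006.3448
  7       187.50       164.6372     1,152.4603
  8     5,187.50     4,471.1283    35,769.0267
  Σ                  5,690.4787    40,555.8497
P = 5,690.4787; D_Mac = 7.12697 half-year periods = 3.56348 yrs; D_mod = 3.56348/(1+0.01875) = 3.49790 yrs.
ΔP/P ≈ -D_mod · Δy = -3.49790 × (+0.0195) = -0.068209 = -6.8209%.

-6.82%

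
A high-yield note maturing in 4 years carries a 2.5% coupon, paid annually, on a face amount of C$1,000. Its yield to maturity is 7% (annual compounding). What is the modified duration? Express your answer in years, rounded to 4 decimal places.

Periodic yield y = 0.07. First find Macaulay duration:
  t   CF        PV=CF/(1+0.07)^t    t·PV
  1        25.00        23.3645        23.3645
  2        25.00        21.8360        43.6719
  3        25.00        20.4074        61.2223
  4     1,025.00       781.9676     3,127.8704
  Σ                    847.5755     3,256.1291
P = 847.5755; Macaulay duration = 3,256.1291 / 847.5755 = 3.84170 years.
Modified duration = D_Mac / (1 + y) = 3.84170 / 1.07 = 3.59037 years.

3.5904 years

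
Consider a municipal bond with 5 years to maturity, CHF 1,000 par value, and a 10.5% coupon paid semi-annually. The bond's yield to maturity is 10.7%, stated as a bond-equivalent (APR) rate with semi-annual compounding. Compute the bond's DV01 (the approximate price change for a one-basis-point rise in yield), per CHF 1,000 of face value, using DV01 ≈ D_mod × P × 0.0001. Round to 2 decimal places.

CHF 0.38

Periodic yield y = 0.0535.
  t   CF        PV=CF/(1+0.0535)^t    t·PV
  1        52.50        49.8339        49.8339
  2        52.50        47.3032        94.6063
  3        52.50        44.9010       134.7029
  4        52.50        42.6208       170.4830
  5        52.50        40.4563       202.2817
  6        52.50        38.4018       230.4111
  7        52.50        36.4517       255.1617
  8        52.50        34.6005       276.8044
  9        52.50        32.8434       295.5908
  10    1,052.50       624.9952     6,249.9523
  Σ                    992.4078     7,959.8282
P = 992.4078; D_Mac = 8.02072 half-year periods = 4.01036 yrs; D_mod = 3.80670 yrs.
DV01 ≈ 3.80670 × 992.4078 × 0.0001 = 0.377780.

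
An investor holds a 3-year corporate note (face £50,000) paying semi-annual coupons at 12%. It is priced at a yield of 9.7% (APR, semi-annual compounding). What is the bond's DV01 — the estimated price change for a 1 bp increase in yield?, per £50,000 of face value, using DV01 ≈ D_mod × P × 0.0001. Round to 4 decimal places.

£13.2205

Periodic yield y = 0.0485.
  t   CF        PV=CF/(1+0.0485)^t    t·PV
  1     3,000.00     2,861.2303     2,861.2303
  2     3,000.00     2,728.8797     5,457.7593
  3     3,000.00     2,602.6511     7,807.9533
  4     3,000.00     2,482.2614     9,929.0456
  5     3,000.00     2,367.4405    11,837.2027
  6    53,000.00    39,890.1125   239,340.6748
  Σ                 52,932.5755   277,233.8661
P = 52,932.5755; D_Mac = 5.23749 half-year periods = 2.61875 yrs; D_mod = 2.49761 yrs.
DV01 ≈ 2.49761 × 52,932.5755 × 0.0001 = 13.220499.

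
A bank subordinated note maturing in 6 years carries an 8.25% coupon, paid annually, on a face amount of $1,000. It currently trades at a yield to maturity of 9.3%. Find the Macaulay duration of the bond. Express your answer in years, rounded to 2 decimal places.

Periodic yield y = 0.093. Discount each cash flow and weight by its year:
  t   CF        PV=CF/(1+0.093)^t    t·PV
  1        82.50        75.4803        75.4803
  2        82.50        69.0579       138.1159
  3        82.50        63.1820       189.5460
  4        82.50        57.8061       231.2242
  5        82.50        52.8875       264.4376
  6     1,082.50       634.9023     3,809.4141
  Σ                    953.3162     4,708.2181
Price P = Σ PV = 953.3162.
Macaulay duration = Σ(t·PV) / P = 4,708.2181 / 953.3162 = 4.93878 years.

4.94 years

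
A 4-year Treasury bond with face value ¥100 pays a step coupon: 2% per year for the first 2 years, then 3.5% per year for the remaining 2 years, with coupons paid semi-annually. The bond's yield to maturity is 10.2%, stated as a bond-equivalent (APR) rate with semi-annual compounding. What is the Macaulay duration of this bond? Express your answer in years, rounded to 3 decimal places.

3.818 years

Periodic yield y = 0.051. Discount each cash flow and weight by its period:
  t   CF        PV=CF/(1+0.051)^t    t·PV
  1         1.00         0.9515         0.9515
  2         1.00         0.9053         1.8106
  3         1.00         0.8614         2.5841
  4         1.00         0.8196         3.2783
  5         1.75         1.3647         6.8233
  6         1.75         1.2984         7.7906
  7         1.75         1.2354         8.6480
  8       101.75        68.3459       546.7675
  Σ                     75.7822       578.6540
Price P = Σ PV = 75.7822.
Macaulay duration = Σ(t·PV) / P = 578.6540 / 75.7822 = 7.63575 half-year periods.
In years: 7.63575 / 2 = 3.81788 years.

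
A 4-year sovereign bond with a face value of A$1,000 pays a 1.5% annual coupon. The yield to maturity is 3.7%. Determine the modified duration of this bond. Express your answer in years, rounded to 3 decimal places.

3.768 years

Periodic yield y = 0.037. First find Macaulay duration:
  t   CF        PV=CF/(1+0.037)^t    t·PV
  1        15.00        14.4648        14.4648
  2        15.00        13.9487        27.8974
  3        15.00        13.4510        40.3530
  4     1,015.00       877.7099     3,510.8398
  Σ                    919.5745     3,593.5550
P = 919.5745; Macaulay duration = 3,593.5550 / 919.5745 = 3.90785 years.
Modified duration = D_Mac / (1 + y) = 3.90785 / 1.037 = 3.76841 years.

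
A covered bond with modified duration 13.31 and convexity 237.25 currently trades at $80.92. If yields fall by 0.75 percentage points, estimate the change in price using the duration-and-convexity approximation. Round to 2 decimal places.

Duration effect: -D_mod·Δy = -13.31 × (-0.0075) = +0.099825
Convexity effect: ½·C·(Δy)² = 0.5 × 237.25 × (-0.0075)² = +0.00667265625
ΔP/P ≈ +0.099825 + 0.00667265625 = +0.10649765625
ΔP ≈ 80.92 × (+0.10649765625) = +8.61779034375.

+$8.62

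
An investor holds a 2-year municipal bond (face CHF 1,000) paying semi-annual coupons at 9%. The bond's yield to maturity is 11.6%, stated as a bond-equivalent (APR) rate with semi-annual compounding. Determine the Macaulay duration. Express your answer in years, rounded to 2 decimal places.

1.87 years

Periodic yield y = 0.058. Discount each cash flow and weight by its period:
  t   CF        PV=CF/(1+0.058)^t    t·PV
  1        45.00        42.5331        42.5331
  2        45.00        40.2014        80.4028
  3        45.00        37.9975       113.9926
  4     1,045.00       834.0145     3,336.0581
  Σ                    954.7466     3,572.9867
Price P = Σ PV = 954.7466.
Macaulay duration = Σ(t·PV) / P = 3,572.9867 / 954.7466 = 3.74234 half-year periods.
In years: 3.74234 / 2 = 1.87117 years.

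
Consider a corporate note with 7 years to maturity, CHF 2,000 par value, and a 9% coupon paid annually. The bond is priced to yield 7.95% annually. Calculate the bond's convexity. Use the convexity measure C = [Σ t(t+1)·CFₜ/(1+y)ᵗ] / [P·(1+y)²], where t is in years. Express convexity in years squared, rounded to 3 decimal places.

With y = 0.0795:
  t   CF        PV=CF/(1+0.0795)^t    t·PV        t(t+1)·PV
  1       180.00       166.7439       166.7439         333.4877
  2       180.00       154.4640       308.9280         926.7839
  3       180.00       143.0884       429.2653       1,717.0613
  4       180.00       132.5507       530.2027       2,651.0133
  5       180.00       122.7889       613.9447       3,683.6684
  6       180.00       113.7461       682.4768       4,777.3374
  7     2,180.00     1,276.1390     8,932.9727      71,463.7816
  Σ                  2,109.5210    11,664.5340      85,553.1337
P = 2,109.5210.
Convexity = Σ t(t+1)·PV / [P·(1+y)²] = 85,553.1337 / (2,109.5210 × 1.165320) = 34.80221.

34.802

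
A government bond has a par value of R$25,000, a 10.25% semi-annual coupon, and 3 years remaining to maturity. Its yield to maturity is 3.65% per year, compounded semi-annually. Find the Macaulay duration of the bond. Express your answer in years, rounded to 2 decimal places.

Periodic yield y = 0.01825. Discount each cash flow and weight by its period:
  t   CF        PV=CF/(1+0.01825)^t    t·PV
  1     1,281.25     1,258.2863     1,258.2863
  2     1,281.25     1,235.7341     2,471.4683
  3     1,281.25     1,213.5862     3,640.7585
  4     1,281.25     1,191.8352     4,767.3408
  5     1,281.25     1,170.4740     5,852.3702
  6    26,281.25    23,578.6809   141,472.0854
  Σ                 29,648.5967   159,462.3094
Price P = Σ PV = 29,648.5967.
Macaulay duration = Σ(t·PV) / P = 159,462.3094 / 29,648.5967 = 5.37841 half-year periods.
In years: 5.37841 / 2 = 2.68921 years.

2.69 years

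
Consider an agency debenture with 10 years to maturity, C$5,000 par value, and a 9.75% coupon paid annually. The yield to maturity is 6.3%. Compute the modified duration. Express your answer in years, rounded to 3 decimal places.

Periodic yield y = 0.063. First find Macaulay duration:
  t   CF        PV=CF/(1+0.063)^t    t·PV
  1       487.50       458.6077       458.6077
  2       487.50       431.4278       862.8555
  3       487.50       405.8587     1,217.5760
  4       487.50       381.8050     1,527.2198
  5       487.50       359.1768     1,795.8841
  6       487.50       337.8898     2,027.3386
  7       487.50       317.8643     2,225.0502
  8       487.50       299.0257     2,392.2055
  9       487.50       281.3036     2,531.7321
  10    5,487.50     2,978.8037    29,788.0372
  Σ                  6,251.7630    44,826.5068
P = 6,251.7630; Macaulay duration = 44,826.5068 / 6,251.7630 = 7.17022 years.
Modified duration = D_Mac / (1 + y) = 7.17022 / 1.063 = 6.74527 years.

6.745 years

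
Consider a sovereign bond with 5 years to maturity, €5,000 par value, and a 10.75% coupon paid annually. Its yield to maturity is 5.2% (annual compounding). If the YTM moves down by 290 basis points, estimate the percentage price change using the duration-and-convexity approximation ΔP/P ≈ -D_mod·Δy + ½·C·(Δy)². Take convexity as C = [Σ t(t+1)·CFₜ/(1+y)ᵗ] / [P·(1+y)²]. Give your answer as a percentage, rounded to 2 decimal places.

+12.52%

With y = 0.052:
  t   CF        PV=CF/(1+0.052)^t    t·PV        t(t+1)·PV
  1       537.50       510.9316       510.9316       1,021.8631
  2       537.50       485.6764       971.3528       2,914.0583
  3       537.50       461.6696     1,385.0087       5,540.0348
  4       537.50       438.8494     1,755.3976       8,776.9880
  5     5,537.50     4,297.6895    21,488.4477     128,930.6864
  Σ                  6,194.8165    26,111.1384     147,183.6307
P = 6,194.8165; D_Mac = 4.21500 yrs; D_mod = 4.00665 yrs; C = 21.46840.
Duration effect: -4.00665 × (-0.029) = +0.116193
Convexity effect: 0.5 × 21.46840 × (-0.029)² = +0.0090275
ΔP/P ≈ +0.116193 + 0.0090275 = +0.125220 = +12.5220%.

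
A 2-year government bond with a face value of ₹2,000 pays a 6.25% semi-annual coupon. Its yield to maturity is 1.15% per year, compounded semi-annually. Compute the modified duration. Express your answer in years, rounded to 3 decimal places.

Periodic yield y = 0.00575. First find Macaulay duration:
  t   CF        PV=CF/(1+0.00575)^t    t·PV
  1        62.50        62.1427        62.1427
  2        62.50        61.7874       123.5748
  3        62.50        61.4342       184.3025
  4     2,062.50     2,015.7367     8,062.9466
  Σ                  2,201.1009     8,432.9666
P = 2,201.1009; Macaulay duration = 8,432.9666 / 2,201.1009 = 3.83125 half-year periods = 1.91562 years.
Modified duration = D_Mac / (1 + y) = 1.91562 / 1.00575 = 1.90467 years.

1.905 years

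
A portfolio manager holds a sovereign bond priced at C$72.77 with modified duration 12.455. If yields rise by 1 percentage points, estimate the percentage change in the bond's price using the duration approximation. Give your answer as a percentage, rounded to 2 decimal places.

-12.46%

Duration approximation: ΔP/P ≈ -D_mod · Δy = -12.455 × (+0.01) = -0.124550.
As a percentage: -12.4550%.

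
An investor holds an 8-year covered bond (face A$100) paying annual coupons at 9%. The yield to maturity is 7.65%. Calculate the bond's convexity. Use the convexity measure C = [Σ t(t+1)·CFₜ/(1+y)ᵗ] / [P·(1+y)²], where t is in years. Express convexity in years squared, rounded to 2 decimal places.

With y = 0.0765:
  t   CF        PV=CF/(1+0.0765)^t    t·PV        t(t+1)·PV
  1         9.00         8.3604         8.3604          16.7209
  2         9.00         7.7663        15.5326          46.5978
  3         9.00         7.2144        21.6432          86.5728
  4         9.00         6.7017        26.8069         134.0344
  5         9.00         6.2255        31.1274         186.7642
  6         9.00         5.7831        34.6984         242.8889
  7         9.00         5.3721        37.6047         300.8377
  8       109.00        60.4386       483.5086       4,351.5775
  Σ                    107.8621       659.2822       5,365.9942
P = 107.8621.
Convexity = Σ t(t+1)·PV / [P·(1+y)²] = 5,365.9942 / (107.8621 × 1.158852) = 42.92926.

42.93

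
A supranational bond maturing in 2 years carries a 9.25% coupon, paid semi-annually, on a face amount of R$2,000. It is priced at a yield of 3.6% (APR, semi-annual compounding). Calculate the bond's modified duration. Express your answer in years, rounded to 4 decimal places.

Periodic yield y = 0.018. First find Macaulay duration:
  t   CF        PV=CF/(1+0.018)^t    t·PV
  1        92.50        90.8644        90.8644
  2        92.50        89.2578       178.5156
  3        92.50        87.6796       263.0387
  4     2,092.50     1,948.3831     7,793.5324
  Σ                  2,216.1849     8,325.9512
P = 2,216.1849; Macaulay duration = 8,325.9512 / 2,216.1849 = 3.75688 half-year periods = 1.87844 years.
Modified duration = D_Mac / (1 + y) = 1.87844 / 1.018 = 1.84523 years.

1.8452 years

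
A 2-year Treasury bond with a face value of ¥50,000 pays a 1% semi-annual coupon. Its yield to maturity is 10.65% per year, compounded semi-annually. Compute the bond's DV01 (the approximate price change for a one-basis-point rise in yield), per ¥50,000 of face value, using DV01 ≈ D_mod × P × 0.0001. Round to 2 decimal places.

Periodic yield y = 0.05325.
  t   CF        PV=CF/(1+0.05325)^t    t·PV
  1       250.00       237.3606       237.3606
  2       250.00       225.3601       450.7202
  3       250.00       213.9664       641.8992
  4    50,250.00    40,832.8972   163,331.5886
  Σ                 41,509.5842   164,661.5687
P = 41,509.5842; D_Mac = 3.96683 half-year periods = 1.98342 yrs; D_mod = 1.88314 yrs.
DV01 ≈ 1.88314 × 41,509.5842 × 0.0001 = 7.816832.

¥7.82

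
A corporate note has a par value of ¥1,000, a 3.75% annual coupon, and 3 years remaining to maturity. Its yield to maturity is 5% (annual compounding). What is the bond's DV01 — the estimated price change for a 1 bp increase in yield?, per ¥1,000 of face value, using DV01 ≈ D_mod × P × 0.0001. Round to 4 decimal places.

¥0.2659

Periodic yield y = 0.05.
  t   CF        PV=CF/(1+0.05)^t    t·PV
  1        37.50        35.7143        35.7143
  2        37.50        34.0136        68.0272
  3     1,037.50       896.2315     2,688.6945
  Σ                    965.9594     2,792.4360
P = 965.9594; D_Mac = 2.89084 yrs; D_mod = 2.75318 yrs.
DV01 ≈ 2.75318 × 965.9594 × 0.0001 = 0.265946.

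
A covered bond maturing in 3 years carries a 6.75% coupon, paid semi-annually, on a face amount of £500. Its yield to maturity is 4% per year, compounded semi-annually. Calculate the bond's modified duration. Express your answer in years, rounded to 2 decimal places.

Periodic yield y = 0.02. First find Macaulay duration:
  t   CF        PV=CF/(1+0.02)^t    t·PV
  1       16.875        16.5441        16.5441
  2       16.875        16.2197        32.4394
  3       16.875        15.9017        47.7051
  4       16.875        15.5899        62.3596
  5       16.875        15.2842        76.4210
  6      516.875       458.9702     2,753.8212
  Σ                    538.5098     2,989.2905
P = 538.5098; Macaulay duration = 2,989.2905 / 538.5098 = 5.55104 half-year periods = 2.77552 years.
Modified duration = D_Mac / (1 + y) = 2.77552 / 1.02 = 2.72110 years.

2.72 years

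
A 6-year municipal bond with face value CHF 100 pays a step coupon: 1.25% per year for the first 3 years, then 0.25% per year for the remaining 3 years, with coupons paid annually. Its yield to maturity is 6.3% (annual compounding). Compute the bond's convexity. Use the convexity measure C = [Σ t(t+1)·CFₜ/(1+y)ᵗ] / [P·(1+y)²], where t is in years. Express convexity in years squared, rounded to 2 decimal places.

With y = 0.063:
  t   CF        PV=CF/(1+0.063)^t    t·PV        t(t+1)·PV
  1         1.25         1.1759         1.1759           2.3518
  2         1.25         1.1062         2.2125           6.6374
  3         1.25         1.0407         3.1220          12.4880
  4         0.25         0.1958         0.7832           3.9159
  5         0.25         0.1842         0.9210           5.5258
  6       100.25        69.4840       416.9040       2,918.3279
  Σ                     73.1868       425.1185       2,949.2468
P = 73.1868.
Convexity = Σ t(t+1)·PV / [P·(1+y)²] = 2,949.2468 / (73.1868 × 1.129969) = 35.66251.

35.66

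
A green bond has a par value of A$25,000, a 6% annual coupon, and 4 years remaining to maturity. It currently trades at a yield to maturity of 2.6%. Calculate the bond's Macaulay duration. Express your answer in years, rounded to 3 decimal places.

3.694 years

Periodic yield y = 0.026. Discount each cash flow and weight by its year:
  t   CF        PV=CF/(1+0.026)^t    t·PV
  1     1,500.00     1,461.9883     1,461.9883
  2     1,500.00     1,424.9399     2,849.8797
  3     1,500.00     1,388.8303     4,166.4908
  4    26,500.00    23,914.2316    95,656.9264
  Σ                 28,189.9900   104,135.2853
Price P = Σ PV = 28,189.9900.
Macaulay duration = Σ(t·PV) / P = 104,135.2853 / 28,189.9900 = 3.69405 years.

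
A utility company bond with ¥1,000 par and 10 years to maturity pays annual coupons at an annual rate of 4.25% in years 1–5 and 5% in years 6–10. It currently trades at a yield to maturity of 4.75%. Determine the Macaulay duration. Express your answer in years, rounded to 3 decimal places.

8.302 years

Periodic yield y = 0.0475. Discount each cash flow and weight by its year:
  t   CF        PV=CF/(1+0.0475)^t    t·PV
  1        42.50        40.5728        40.5728
  2        42.50        38.7330        77.4660
  3        42.50        36.9766       110.9298
  4        42.50        35.2998       141.1994
  5        42.50        33.6991       168.4957
  6        50.00        37.8483       227.0895
  7        50.00        36.1320       252.9239
  8        50.00        34.4935       275.9483
  9        50.00        32.9294       296.3645
  10    1,050.00       660.1597     6,601.5966
  Σ                    986.8442     8,192.5864
Price P = Σ PV = 986.8442.
Macaulay duration = Σ(t·PV) / P = 8,192.5864 / 986.8442 = 8.30180 years.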